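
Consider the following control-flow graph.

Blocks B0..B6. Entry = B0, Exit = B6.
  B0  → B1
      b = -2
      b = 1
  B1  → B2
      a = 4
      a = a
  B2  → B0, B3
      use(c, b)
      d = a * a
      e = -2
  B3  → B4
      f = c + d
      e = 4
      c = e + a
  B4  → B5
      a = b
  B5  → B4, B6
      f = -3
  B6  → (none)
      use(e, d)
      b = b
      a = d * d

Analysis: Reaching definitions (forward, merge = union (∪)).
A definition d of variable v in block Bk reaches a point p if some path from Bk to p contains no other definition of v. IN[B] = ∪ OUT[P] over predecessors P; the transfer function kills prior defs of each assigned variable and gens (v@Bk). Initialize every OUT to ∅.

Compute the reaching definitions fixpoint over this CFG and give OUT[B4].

Converged values:
  B0: | IN={a@B1, b@B0, d@B2, e@B2} | OUT={a@B1, b@B0, d@B2, e@B2}
  B1: | IN={a@B1, b@B0, d@B2, e@B2} | OUT={a@B1, b@B0, d@B2, e@B2}
  B2: | IN={a@B1, b@B0, d@B2, e@B2} | OUT={a@B1, b@B0, d@B2, e@B2}
  B3: | IN={a@B1, b@B0, d@B2, e@B2} | OUT={a@B1, b@B0, c@B3, d@B2, e@B3, f@B3}
  B4: | IN={a@B1, a@B4, b@B0, c@B3, d@B2, e@B3, f@B3, f@B5} | OUT={a@B4, b@B0, c@B3, d@B2, e@B3, f@B3, f@B5}
  B5: | IN={a@B4, b@B0, c@B3, d@B2, e@B3, f@B3, f@B5} | OUT={a@B4, b@B0, c@B3, d@B2, e@B3, f@B5}
  B6: | IN={a@B4, b@B0, c@B3, d@B2, e@B3, f@B5} | OUT={a@B6, b@B6, c@B3, d@B2, e@B3, f@B5}

Merge at B4: IN[B4] = OUT[B3] ⊔ OUT[B5] = {a@B1, a@B4, b@B0, c@B3, d@B2, e@B3, f@B3, f@B5}
Applying B4's transfer function to that IN value gives OUT[B4] (row B4 above).

Answer: {a@B4, b@B0, c@B3, d@B2, e@B3, f@B3, f@B5}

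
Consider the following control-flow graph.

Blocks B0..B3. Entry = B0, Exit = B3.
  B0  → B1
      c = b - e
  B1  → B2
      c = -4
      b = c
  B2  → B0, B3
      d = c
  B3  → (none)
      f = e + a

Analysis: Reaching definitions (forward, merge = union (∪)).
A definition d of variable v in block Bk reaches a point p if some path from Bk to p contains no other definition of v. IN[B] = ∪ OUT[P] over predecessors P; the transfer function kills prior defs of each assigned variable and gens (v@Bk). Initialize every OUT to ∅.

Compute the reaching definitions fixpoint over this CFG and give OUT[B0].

Answer: {b@B1, c@B0, d@B2}

Working:
Converged values:
  B0:   IN={b@B1, c@B1, d@B2}   OUT={b@B1, c@B0, d@B2}
  B1:   IN={b@B1, c@B0, d@B2}   OUT={b@B1, c@B1, d@B2}
  B2:   IN={b@B1, c@B1, d@B2}   OUT={b@B1, c@B1, d@B2}
  B3:   IN={b@B1, c@B1, d@B2}   OUT={b@B1, c@B1, d@B2, f@B3}

Merge at B0 (entry node, so the boundary value {} is joined with the incoming edge(s)): IN[B0] = {} ⊔ OUT[B2] = {b@B1, c@B1, d@B2}
Applying B0's transfer function to that IN value gives OUT[B0] (row B0 above).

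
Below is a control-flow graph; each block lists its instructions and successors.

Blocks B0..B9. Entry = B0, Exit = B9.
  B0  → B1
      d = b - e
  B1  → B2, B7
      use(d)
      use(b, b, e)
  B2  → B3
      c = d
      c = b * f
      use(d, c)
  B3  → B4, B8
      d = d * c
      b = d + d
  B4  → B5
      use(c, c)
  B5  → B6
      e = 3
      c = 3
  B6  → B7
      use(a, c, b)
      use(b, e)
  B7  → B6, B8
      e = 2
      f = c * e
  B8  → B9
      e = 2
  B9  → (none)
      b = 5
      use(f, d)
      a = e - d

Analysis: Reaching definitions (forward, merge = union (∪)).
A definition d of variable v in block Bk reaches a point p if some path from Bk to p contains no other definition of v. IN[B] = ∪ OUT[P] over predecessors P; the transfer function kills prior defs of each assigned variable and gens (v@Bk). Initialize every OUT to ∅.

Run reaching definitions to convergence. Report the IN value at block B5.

Answer: {b@B3, c@B2, d@B3}

Working:
Fixpoint table:
  B0:  IN={}  OUT={d@B0}
  B1:  IN={d@B0}  OUT={d@B0}
  B2:  IN={d@B0}  OUT={c@B2, d@B0}
  B3:  IN={c@B2, d@B0}  OUT={b@B3, c@B2, d@B3}
  B4:  IN={b@B3, c@B2, d@B3}  OUT={b@B3, c@B2, d@B3}
  B5:  IN={b@B3, c@B2, d@B3}  OUT={b@B3, c@B5, d@B3, e@B5}
  B6:  IN={b@B3, c@B5, d@B0, d@B3, e@B5, e@B7, f@B7}  OUT={b@B3, c@B5, d@B0, d@B3, e@B5, e@B7, f@B7}
  B7:  IN={b@B3, c@B5, d@B0, d@B3, e@B5, e@B7, f@B7}  OUT={b@B3, c@B5, d@B0, d@B3, e@B7, f@B7}
  B8:  IN={b@B3, c@B2, c@B5, d@B0, d@B3, e@B7, f@B7}  OUT={b@B3, c@B2, c@B5, d@B0, d@B3, e@B8, f@B7}
  B9:  IN={b@B3, c@B2, c@B5, d@B0, d@B3, e@B8, f@B7}  OUT={a@B9, b@B9, c@B2, c@B5, d@B0, d@B3, e@B8, f@B7}

Merge at B5: IN[B5] = OUT[B4] = {b@B3, c@B2, d@B3}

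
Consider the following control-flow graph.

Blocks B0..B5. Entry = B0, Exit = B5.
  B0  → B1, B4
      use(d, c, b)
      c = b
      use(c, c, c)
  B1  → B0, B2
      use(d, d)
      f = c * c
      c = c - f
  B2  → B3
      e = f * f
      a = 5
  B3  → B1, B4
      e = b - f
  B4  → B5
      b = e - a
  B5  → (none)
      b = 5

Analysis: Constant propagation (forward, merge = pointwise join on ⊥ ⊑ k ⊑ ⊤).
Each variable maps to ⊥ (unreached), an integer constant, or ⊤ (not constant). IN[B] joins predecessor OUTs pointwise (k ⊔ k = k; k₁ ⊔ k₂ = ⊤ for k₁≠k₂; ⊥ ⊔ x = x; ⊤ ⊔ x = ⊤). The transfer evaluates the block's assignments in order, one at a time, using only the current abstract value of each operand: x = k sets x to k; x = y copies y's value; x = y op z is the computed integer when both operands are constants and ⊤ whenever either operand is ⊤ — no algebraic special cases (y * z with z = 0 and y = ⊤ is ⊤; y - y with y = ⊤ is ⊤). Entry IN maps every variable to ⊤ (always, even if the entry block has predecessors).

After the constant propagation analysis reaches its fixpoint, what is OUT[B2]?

Answer: {a: 5, b: ⊤, c: ⊤, d: ⊤, e: ⊤, f: ⊤}

Trace:
Per-block solution:
  B0: | IN=(all ⊤) | OUT=(all ⊤)
  B1: | IN=(all ⊤) | OUT=(all ⊤)
  B2: | IN=(all ⊤) | OUT={a:5; rest ⊤}
  B3: | IN={a:5; rest ⊤} | OUT={a:5; rest ⊤}
  B4: | IN=(all ⊤) | OUT=(all ⊤)
  B5: | IN=(all ⊤) | OUT={b:5; rest ⊤}

Merge at B2: IN[B2] = OUT[B1] = {a: ⊤, b: ⊤, c: ⊤, d: ⊤, e: ⊤, f: ⊤}
Applying B2's transfer function to that IN value gives OUT[B2] (row B2 above).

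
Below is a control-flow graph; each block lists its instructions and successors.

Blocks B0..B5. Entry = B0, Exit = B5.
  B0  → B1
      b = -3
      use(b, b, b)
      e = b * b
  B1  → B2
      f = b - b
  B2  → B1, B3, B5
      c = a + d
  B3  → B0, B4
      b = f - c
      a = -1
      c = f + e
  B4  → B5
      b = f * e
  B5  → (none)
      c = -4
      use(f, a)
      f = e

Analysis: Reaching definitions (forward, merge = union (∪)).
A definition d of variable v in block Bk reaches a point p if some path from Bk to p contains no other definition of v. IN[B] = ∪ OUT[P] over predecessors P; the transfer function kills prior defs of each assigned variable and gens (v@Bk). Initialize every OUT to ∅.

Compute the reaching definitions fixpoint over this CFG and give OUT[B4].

Answer: {a@B3, b@B4, c@B3, e@B0, f@B1}

Derivation:
Converged values:
  B0: | IN={a@B3, b@B3, c@B3, e@B0, f@B1} | OUT={a@B3, b@B0, c@B3, e@B0, f@B1}
  B1: | IN={a@B3, b@B0, c@B2, c@B3, e@B0, f@B1} | OUT={a@B3, b@B0, c@B2, c@B3, e@B0, f@B1}
  B2: | IN={a@B3, b@B0, c@B2, c@B3, e@B0, f@B1} | OUT={a@B3, b@B0, c@B2, e@B0, f@B1}
  B3: | IN={a@B3, b@B0, c@B2, e@B0, f@B1} | OUT={a@B3, b@B3, c@B3, e@B0, f@B1}
  B4: | IN={a@B3, b@B3, c@B3, e@B0, f@B1} | OUT={a@B3, b@B4, c@B3, e@B0, f@B1}
  B5: | IN={a@B3, b@B0, b@B4, c@B2, c@B3, e@B0, f@B1} | OUT={a@B3, b@B0, b@B4, c@B5, e@B0, f@B5}

Merge at B4: IN[B4] = OUT[B3] = {a@B3, b@B3, c@B3, e@B0, f@B1}
Applying B4's transfer function to that IN value gives OUT[B4] (row B4 above).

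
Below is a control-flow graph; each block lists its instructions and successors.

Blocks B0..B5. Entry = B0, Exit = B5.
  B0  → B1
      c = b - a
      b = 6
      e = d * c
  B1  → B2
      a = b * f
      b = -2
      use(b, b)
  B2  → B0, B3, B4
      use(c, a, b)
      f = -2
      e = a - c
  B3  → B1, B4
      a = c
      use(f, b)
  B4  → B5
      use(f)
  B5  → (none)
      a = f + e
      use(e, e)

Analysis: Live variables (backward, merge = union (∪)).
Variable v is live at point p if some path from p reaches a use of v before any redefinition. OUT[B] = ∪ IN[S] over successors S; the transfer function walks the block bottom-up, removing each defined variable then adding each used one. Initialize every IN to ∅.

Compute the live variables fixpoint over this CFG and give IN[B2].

Answer: {a, b, c, d}

Trace:
Fixpoint table:
  B0:  IN={a, b, d, f}  OUT={b, c, d, f}
  B1:  IN={b, c, d, f}  OUT={a, b, c, d}
  B2:  IN={a, b, c, d}  OUT={a, b, c, d, e, f}
  B3:  IN={b, c, d, e, f}  OUT={b, c, d, e, f}
  B4:  IN={e, f}  OUT={e, f}
  B5:  IN={e, f}  OUT={}

Merge at B2: OUT[B2] = IN[B0] ⊔ IN[B3] ⊔ IN[B4] = {a, b, c, d, e, f}
Applying B2's transfer function to that OUT value gives IN[B2] (row B2 above).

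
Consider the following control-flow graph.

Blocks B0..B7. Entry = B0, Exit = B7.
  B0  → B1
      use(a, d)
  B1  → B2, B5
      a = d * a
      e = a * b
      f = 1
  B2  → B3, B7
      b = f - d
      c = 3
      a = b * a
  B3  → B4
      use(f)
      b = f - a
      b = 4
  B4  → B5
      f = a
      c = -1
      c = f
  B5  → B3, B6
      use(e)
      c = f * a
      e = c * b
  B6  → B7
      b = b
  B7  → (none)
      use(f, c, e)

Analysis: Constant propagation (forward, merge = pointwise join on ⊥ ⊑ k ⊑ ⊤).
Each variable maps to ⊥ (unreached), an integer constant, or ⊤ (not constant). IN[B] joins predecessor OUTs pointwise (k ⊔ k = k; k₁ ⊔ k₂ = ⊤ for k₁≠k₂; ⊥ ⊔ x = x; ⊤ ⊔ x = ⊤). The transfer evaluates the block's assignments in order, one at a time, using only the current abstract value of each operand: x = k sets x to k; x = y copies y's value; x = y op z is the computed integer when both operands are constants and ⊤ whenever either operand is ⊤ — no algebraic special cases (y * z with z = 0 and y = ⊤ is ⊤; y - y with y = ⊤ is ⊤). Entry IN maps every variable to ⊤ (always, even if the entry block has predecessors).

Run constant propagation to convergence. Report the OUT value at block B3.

Fixpoint table:
  B0:  IN=(all ⊤)  OUT=(all ⊤)
  B1:  IN=(all ⊤)  OUT={f:1; rest ⊤}
  B2:  IN={f:1; rest ⊤}  OUT={c:3, f:1; rest ⊤}
  B3:  IN=(all ⊤)  OUT={b:4; rest ⊤}
  B4:  IN={b:4; rest ⊤}  OUT={b:4; rest ⊤}
  B5:  IN=(all ⊤)  OUT=(all ⊤)
  B6:  IN=(all ⊤)  OUT=(all ⊤)
  B7:  IN=(all ⊤)  OUT=(all ⊤)

Merge at B3: IN[B3] = OUT[B2] ⊔ OUT[B5] = {a: ⊤, b: ⊤, c: ⊤, d: ⊤, e: ⊤, f: ⊤}
Applying B3's transfer function to that IN value gives OUT[B3] (row B3 above).

Answer: {a: ⊤, b: 4, c: ⊤, d: ⊤, e: ⊤, f: ⊤}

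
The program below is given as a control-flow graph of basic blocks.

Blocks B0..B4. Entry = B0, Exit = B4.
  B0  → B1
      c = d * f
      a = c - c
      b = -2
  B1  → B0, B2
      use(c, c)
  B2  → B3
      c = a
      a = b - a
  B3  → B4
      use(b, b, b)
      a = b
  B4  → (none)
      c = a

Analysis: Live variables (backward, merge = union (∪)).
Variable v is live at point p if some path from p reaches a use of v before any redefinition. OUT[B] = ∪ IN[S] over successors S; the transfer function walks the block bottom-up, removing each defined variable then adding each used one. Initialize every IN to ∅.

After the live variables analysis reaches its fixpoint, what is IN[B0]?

Answer: {d, f}

Working:
Converged values:
  B0: | IN={d, f} | OUT={a, b, c, d, f}
  B1: | IN={a, b, c, d, f} | OUT={a, b, d, f}
  B2: | IN={a, b} | OUT={b}
  B3: | IN={b} | OUT={a}
  B4: | IN={a} | OUT={}

Merge at B0: OUT[B0] = IN[B1] = {a, b, c, d, f}
Applying B0's transfer function to that OUT value gives IN[B0] (row B0 above).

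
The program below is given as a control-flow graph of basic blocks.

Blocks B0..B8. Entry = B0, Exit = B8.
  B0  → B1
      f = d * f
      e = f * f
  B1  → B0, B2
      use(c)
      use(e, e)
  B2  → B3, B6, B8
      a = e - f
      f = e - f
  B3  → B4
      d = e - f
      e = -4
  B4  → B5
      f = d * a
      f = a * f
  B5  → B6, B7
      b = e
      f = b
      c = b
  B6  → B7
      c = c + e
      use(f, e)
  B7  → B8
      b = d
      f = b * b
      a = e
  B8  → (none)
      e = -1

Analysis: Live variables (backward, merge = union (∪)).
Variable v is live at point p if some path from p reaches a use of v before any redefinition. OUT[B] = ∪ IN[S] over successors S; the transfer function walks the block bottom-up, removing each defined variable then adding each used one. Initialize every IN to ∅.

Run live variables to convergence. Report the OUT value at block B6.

Per-block solution:
  B0:   IN={c, d, f}   OUT={c, d, e, f}
  B1:   IN={c, d, e, f}   OUT={c, d, e, f}
  B2:   IN={c, d, e, f}   OUT={a, c, d, e, f}
  B3:   IN={a, e, f}   OUT={a, d, e}
  B4:   IN={a, d, e}   OUT={d, e}
  B5:   IN={d, e}   OUT={c, d, e, f}
  B6:   IN={c, d, e, f}   OUT={d, e}
  B7:   IN={d, e}   OUT={}
  B8:   IN={}   OUT={}

Merge at B6: OUT[B6] = IN[B7] = {d, e}

Answer: {d, e}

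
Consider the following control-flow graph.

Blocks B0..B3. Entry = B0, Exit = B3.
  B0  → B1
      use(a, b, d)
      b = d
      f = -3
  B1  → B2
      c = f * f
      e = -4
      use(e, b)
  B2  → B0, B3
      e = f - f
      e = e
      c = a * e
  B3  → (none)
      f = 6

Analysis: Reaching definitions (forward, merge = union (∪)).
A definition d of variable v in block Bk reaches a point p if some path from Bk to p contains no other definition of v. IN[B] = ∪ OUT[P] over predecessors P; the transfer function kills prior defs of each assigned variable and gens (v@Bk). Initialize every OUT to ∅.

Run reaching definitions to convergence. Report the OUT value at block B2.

Per-block solution:
  B0:  IN={b@B0, c@B2, e@B2, f@B0}  OUT={b@B0, c@B2, e@B2, f@B0}
  B1:  IN={b@B0, c@B2, e@B2, f@B0}  OUT={b@B0, c@B1, e@B1, f@B0}
  B2:  IN={b@B0, c@B1, e@B1, f@B0}  OUT={b@B0, c@B2, e@B2, f@B0}
  B3:  IN={b@B0, c@B2, e@B2, f@B0}  OUT={b@B0, c@B2, e@B2, f@B3}

Merge at B2: IN[B2] = OUT[B1] = {b@B0, c@B1, e@B1, f@B0}
Applying B2's transfer function to that IN value gives OUT[B2] (row B2 above).

Answer: {b@B0, c@B2, e@B2, f@B0}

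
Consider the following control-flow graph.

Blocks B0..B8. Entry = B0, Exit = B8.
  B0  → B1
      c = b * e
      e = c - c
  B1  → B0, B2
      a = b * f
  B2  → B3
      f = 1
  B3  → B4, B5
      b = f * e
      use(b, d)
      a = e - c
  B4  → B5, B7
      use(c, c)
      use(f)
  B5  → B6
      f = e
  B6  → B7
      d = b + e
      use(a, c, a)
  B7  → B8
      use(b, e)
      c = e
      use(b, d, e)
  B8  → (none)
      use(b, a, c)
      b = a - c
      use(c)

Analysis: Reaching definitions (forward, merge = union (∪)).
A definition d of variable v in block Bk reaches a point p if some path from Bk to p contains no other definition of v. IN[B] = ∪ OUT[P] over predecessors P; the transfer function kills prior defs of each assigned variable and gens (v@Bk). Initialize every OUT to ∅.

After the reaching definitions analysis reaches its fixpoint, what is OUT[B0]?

Answer: {a@B1, c@B0, e@B0}

Trace:
Fixpoint table:
  B0: | IN={a@B1, c@B0, e@B0} | OUT={a@B1, c@B0, e@B0}
  B1: | IN={a@B1, c@B0, e@B0} | OUT={a@B1, c@B0, e@B0}
  B2: | IN={a@B1, c@B0, e@B0} | OUT={a@B1, c@B0, e@B0, f@B2}
  B3: | IN={a@B1, c@B0, e@B0, f@B2} | OUT={a@B3, b@B3, c@B0, e@B0, f@B2}
  B4: | IN={a@B3, b@B3, c@B0, e@B0, f@B2} | OUT={a@B3, b@B3, c@B0, e@B0, f@B2}
  B5: | IN={a@B3, b@B3, c@B0, e@B0, f@B2} | OUT={a@B3, b@B3, c@B0, e@B0, f@B5}
  B6: | IN={a@B3, b@B3, c@B0, e@B0, f@B5} | OUT={a@B3, b@B3, c@B0, d@B6, e@B0, f@B5}
  B7: | IN={a@B3, b@B3, c@B0, d@B6, e@B0, f@B2, f@B5} | OUT={a@B3, b@B3, c@B7, d@B6, e@B0, f@B2, f@B5}
  B8: | IN={a@B3, b@B3, c@B7, d@B6, e@B0, f@B2, f@B5} | OUT={a@B3, b@B8, c@B7, d@B6, e@B0, f@B2, f@B5}

Merge at B0 (entry node, so the boundary value {} is joined with the incoming edge(s)): IN[B0] = {} ⊔ OUT[B1] = {a@B1, c@B0, e@B0}
Applying B0's transfer function to that IN value gives OUT[B0] (row B0 above).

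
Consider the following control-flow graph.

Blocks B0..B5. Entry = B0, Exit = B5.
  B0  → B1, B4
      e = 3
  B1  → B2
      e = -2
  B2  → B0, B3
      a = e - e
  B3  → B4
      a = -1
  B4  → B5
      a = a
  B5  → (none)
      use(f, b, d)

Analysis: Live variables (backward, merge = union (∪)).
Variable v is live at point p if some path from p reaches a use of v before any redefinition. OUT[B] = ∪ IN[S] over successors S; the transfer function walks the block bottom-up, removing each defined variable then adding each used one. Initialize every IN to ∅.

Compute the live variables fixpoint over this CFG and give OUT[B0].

Answer: {a, b, d, f}

Working:
Converged values:
  B0: | IN={a, b, d, f} | OUT={a, b, d, f}
  B1: | IN={b, d, f} | OUT={b, d, e, f}
  B2: | IN={b, d, e, f} | OUT={a, b, d, f}
  B3: | IN={b, d, f} | OUT={a, b, d, f}
  B4: | IN={a, b, d, f} | OUT={b, d, f}
  B5: | IN={b, d, f} | OUT={}

Merge at B0: OUT[B0] = IN[B1] ⊔ IN[B4] = {a, b, d, f}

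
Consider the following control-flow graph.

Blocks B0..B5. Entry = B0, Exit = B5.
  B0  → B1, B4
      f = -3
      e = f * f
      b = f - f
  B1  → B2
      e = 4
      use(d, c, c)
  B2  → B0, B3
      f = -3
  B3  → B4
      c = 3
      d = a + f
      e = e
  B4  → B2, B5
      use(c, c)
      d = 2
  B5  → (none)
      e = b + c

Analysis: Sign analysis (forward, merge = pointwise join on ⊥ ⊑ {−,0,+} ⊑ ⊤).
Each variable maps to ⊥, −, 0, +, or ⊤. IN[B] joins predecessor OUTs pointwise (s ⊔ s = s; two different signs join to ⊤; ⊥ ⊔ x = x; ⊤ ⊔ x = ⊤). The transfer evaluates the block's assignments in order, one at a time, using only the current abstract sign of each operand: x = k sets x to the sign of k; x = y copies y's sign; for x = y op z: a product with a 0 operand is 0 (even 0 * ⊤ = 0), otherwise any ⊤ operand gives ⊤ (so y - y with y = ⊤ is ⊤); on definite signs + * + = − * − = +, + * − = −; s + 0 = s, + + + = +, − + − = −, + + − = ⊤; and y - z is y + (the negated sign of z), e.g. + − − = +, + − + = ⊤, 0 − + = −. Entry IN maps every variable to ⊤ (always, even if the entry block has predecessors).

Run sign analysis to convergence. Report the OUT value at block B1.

Answer: {a: ⊤, b: ⊤, c: ⊤, d: ⊤, e: +, f: -}

Derivation:
Fixpoint table:
  B0:   IN=(all ⊤)   OUT={e:+, f:-; rest ⊤}
  B1:   IN={e:+, f:-; rest ⊤}   OUT={e:+, f:-; rest ⊤}
  B2:   IN={e:+, f:-; rest ⊤}   OUT={e:+, f:-; rest ⊤}
  B3:   IN={e:+, f:-; rest ⊤}   OUT={c:+, e:+, f:-; rest ⊤}
  B4:   IN={e:+, f:-; rest ⊤}   OUT={d:+, e:+, f:-; rest ⊤}
  B5:   IN={d:+, e:+, f:-; rest ⊤}   OUT={d:+, f:-; rest ⊤}

Merge at B1: IN[B1] = OUT[B0] = {a: ⊤, b: ⊤, c: ⊤, d: ⊤, e: +, f: -}
Applying B1's transfer function to that IN value gives OUT[B1] (row B1 above).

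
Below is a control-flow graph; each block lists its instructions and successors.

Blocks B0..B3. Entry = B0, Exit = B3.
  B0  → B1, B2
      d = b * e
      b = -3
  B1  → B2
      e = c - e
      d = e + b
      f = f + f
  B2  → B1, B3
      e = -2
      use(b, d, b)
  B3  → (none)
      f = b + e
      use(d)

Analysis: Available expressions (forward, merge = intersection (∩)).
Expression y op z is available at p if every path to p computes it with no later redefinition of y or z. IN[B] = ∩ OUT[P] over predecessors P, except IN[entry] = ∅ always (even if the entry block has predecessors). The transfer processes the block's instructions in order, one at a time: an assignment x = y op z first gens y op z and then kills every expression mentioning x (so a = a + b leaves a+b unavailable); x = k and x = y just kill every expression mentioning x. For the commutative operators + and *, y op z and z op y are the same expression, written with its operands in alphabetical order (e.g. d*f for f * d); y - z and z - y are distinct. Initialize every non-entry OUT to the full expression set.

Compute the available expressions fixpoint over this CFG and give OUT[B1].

Answer: {b+e}

Trace:
Per-block solution:
  B0: | IN={} | OUT={}
  B1: | IN={} | OUT={b+e}
  B2: | IN={} | OUT={}
  B3: | IN={} | OUT={b+e}

Merge at B1: IN[B1] = OUT[B0] ∩ OUT[B2] = {}
Applying B1's transfer function to that IN value gives OUT[B1] (row B1 above).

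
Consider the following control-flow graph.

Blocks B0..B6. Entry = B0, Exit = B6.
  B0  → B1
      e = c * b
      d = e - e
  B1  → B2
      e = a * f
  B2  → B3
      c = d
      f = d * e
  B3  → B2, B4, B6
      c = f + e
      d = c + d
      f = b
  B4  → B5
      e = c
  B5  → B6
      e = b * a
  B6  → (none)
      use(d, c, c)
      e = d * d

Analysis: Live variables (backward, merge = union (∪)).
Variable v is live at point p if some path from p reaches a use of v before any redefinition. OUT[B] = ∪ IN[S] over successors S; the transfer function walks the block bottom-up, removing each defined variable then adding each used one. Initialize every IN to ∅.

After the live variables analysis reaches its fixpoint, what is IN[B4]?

Per-block solution:
  B0:   IN={a, b, c, f}   OUT={a, b, d, f}
  B1:   IN={a, b, d, f}   OUT={a, b, d, e}
  B2:   IN={a, b, d, e}   OUT={a, b, d, e, f}
  B3:   IN={a, b, d, e, f}   OUT={a, b, c, d, e}
  B4:   IN={a, b, c, d}   OUT={a, b, c, d}
  B5:   IN={a, b, c, d}   OUT={c, d}
  B6:   IN={c, d}   OUT={}

Merge at B4: OUT[B4] = IN[B5] = {a, b, c, d}
Applying B4's transfer function to that OUT value gives IN[B4] (row B4 above).

Answer: {a, b, c, d}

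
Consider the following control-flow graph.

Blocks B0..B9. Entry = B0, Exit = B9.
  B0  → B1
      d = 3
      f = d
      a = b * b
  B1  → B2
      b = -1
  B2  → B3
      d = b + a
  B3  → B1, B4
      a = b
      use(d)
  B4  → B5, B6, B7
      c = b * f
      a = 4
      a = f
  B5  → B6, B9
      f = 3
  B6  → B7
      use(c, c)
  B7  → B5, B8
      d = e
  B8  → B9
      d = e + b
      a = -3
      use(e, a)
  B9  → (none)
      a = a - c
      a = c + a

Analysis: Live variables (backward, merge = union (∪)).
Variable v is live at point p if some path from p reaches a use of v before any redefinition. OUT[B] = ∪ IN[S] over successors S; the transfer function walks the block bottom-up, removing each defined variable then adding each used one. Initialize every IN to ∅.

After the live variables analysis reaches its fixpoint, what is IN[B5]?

Answer: {a, b, c, e}

Derivation:
Per-block solution:
  B0:  IN={b, e}  OUT={a, e, f}
  B1:  IN={a, e, f}  OUT={a, b, e, f}
  B2:  IN={a, b, e, f}  OUT={b, d, e, f}
  B3:  IN={b, d, e, f}  OUT={a, b, e, f}
  B4:  IN={b, e, f}  OUT={a, b, c, e}
  B5:  IN={a, b, c, e}  OUT={a, b, c, e}
  B6:  IN={a, b, c, e}  OUT={a, b, c, e}
  B7:  IN={a, b, c, e}  OUT={a, b, c, e}
  B8:  IN={b, c, e}  OUT={a, c}
  B9:  IN={a, c}  OUT={}

Merge at B5: OUT[B5] = IN[B6] ⊔ IN[B9] = {a, b, c, e}
Applying B5's transfer function to that OUT value gives IN[B5] (row B5 above).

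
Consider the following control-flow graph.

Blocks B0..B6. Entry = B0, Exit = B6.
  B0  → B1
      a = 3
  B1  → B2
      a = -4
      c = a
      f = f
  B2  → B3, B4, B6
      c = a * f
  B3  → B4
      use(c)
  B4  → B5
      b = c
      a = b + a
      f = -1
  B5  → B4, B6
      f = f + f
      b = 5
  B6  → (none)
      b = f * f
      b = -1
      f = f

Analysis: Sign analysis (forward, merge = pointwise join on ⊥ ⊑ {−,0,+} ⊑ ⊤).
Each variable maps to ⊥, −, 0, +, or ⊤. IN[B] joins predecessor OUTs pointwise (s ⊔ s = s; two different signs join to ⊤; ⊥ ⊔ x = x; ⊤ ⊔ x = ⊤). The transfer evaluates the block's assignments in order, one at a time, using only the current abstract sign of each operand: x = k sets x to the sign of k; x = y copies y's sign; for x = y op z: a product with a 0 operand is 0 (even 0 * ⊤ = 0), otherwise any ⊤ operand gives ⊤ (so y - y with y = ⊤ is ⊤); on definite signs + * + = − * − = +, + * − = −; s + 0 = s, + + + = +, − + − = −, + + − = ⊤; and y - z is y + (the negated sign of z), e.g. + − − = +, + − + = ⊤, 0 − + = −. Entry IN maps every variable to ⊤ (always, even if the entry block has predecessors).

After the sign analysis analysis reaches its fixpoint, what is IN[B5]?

Answer: {a: ⊤, b: ⊤, c: ⊤, d: ⊤, e: ⊤, f: -}

Derivation:
Converged values:
  B0:  IN=(all ⊤)  OUT={a:+; rest ⊤}
  B1:  IN={a:+; rest ⊤}  OUT={a:-, c:-; rest ⊤}
  B2:  IN={a:-, c:-; rest ⊤}  OUT={a:-; rest ⊤}
  B3:  IN={a:-; rest ⊤}  OUT={a:-; rest ⊤}
  B4:  IN=(all ⊤)  OUT={f:-; rest ⊤}
  B5:  IN={f:-; rest ⊤}  OUT={b:+, f:-; rest ⊤}
  B6:  IN=(all ⊤)  OUT={b:-; rest ⊤}

Merge at B5: IN[B5] = OUT[B4] = {a: ⊤, b: ⊤, c: ⊤, d: ⊤, e: ⊤, f: -}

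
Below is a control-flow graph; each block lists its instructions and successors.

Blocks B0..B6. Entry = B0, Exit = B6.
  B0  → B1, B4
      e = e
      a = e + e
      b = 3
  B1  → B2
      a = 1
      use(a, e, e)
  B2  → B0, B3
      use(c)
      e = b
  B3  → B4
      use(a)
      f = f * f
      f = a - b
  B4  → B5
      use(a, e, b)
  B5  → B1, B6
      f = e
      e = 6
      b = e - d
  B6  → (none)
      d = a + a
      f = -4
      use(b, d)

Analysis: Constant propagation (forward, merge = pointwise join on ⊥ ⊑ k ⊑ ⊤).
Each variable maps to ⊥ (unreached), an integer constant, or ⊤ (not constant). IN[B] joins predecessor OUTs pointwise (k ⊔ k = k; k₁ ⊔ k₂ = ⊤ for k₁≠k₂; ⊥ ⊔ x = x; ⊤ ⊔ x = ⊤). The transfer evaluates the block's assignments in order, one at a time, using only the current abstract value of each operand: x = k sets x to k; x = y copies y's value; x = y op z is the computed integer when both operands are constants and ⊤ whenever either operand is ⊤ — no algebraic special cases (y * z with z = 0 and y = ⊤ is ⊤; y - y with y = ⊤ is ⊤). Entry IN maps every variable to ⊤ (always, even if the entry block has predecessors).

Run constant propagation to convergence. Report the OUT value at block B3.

Answer: {a: 1, b: ⊤, c: ⊤, d: ⊤, e: ⊤, f: ⊤}

Working:
Per-block solution:
  B0:   IN=(all ⊤)   OUT={b:3; rest ⊤}
  B1:   IN=(all ⊤)   OUT={a:1; rest ⊤}
  B2:   IN={a:1; rest ⊤}   OUT={a:1; rest ⊤}
  B3:   IN={a:1; rest ⊤}   OUT={a:1; rest ⊤}
  B4:   IN=(all ⊤)   OUT=(all ⊤)
  B5:   IN=(all ⊤)   OUT={e:6; rest ⊤}
  B6:   IN={e:6; rest ⊤}   OUT={e:6, f:-4; rest ⊤}

Merge at B3: IN[B3] = OUT[B2] = {a: 1, b: ⊤, c: ⊤, d: ⊤, e: ⊤, f: ⊤}
Applying B3's transfer function to that IN value gives OUT[B3] (row B3 above).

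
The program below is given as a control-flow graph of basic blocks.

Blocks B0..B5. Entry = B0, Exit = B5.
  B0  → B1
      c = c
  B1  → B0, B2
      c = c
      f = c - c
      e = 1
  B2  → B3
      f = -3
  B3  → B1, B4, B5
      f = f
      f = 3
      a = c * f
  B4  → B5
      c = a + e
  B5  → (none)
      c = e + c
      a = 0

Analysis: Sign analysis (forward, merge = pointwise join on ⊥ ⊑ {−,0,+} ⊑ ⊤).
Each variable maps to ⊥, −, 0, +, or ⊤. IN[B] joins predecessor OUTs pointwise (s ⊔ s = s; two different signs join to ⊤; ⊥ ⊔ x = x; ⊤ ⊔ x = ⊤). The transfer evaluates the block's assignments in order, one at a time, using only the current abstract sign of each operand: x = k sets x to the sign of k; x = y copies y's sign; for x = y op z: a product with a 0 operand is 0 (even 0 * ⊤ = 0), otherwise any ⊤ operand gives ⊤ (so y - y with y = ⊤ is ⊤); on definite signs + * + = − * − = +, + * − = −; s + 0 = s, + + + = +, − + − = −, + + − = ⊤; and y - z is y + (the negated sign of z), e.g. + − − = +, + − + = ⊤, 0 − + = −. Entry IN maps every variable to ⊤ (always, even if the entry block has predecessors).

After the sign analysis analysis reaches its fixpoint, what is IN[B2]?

Answer: {a: ⊤, b: ⊤, c: ⊤, d: ⊤, e: +, f: ⊤}

Derivation:
Converged values:
  B0:   IN=(all ⊤)   OUT=(all ⊤)
  B1:   IN=(all ⊤)   OUT={e:+; rest ⊤}
  B2:   IN={e:+; rest ⊤}   OUT={e:+, f:-; rest ⊤}
  B3:   IN={e:+, f:-; rest ⊤}   OUT={e:+, f:+; rest ⊤}
  B4:   IN={e:+, f:+; rest ⊤}   OUT={e:+, f:+; rest ⊤}
  B5:   IN={e:+, f:+; rest ⊤}   OUT={a:0, e:+, f:+; rest ⊤}

Merge at B2: IN[B2] = OUT[B1] = {a: ⊤, b: ⊤, c: ⊤, d: ⊤, e: +, f: ⊤}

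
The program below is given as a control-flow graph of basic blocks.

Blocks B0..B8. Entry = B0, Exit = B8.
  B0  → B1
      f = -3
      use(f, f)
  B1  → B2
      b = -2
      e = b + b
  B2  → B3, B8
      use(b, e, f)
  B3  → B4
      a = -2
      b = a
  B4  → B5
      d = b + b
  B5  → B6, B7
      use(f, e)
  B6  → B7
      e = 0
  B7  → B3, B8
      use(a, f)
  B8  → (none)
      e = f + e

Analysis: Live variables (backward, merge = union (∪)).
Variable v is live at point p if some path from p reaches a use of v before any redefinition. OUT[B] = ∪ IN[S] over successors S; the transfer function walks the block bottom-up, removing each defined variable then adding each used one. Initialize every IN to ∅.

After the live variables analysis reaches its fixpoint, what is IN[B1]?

Answer: {f}

Trace:
Converged values:
  B0: | IN={} | OUT={f}
  B1: | IN={f} | OUT={b, e, f}
  B2: | IN={b, e, f} | OUT={e, f}
  B3: | IN={e, f} | OUT={a, b, e, f}
  B4: | IN={a, b, e, f} | OUT={a, e, f}
  B5: | IN={a, e, f} | OUT={a, e, f}
  B6: | IN={a, f} | OUT={a, e, f}
  B7: | IN={a, e, f} | OUT={e, f}
  B8: | IN={e, f} | OUT={}

Merge at B1: OUT[B1] = IN[B2] = {b, e, f}
Applying B1's transfer function to that OUT value gives IN[B1] (row B1 above).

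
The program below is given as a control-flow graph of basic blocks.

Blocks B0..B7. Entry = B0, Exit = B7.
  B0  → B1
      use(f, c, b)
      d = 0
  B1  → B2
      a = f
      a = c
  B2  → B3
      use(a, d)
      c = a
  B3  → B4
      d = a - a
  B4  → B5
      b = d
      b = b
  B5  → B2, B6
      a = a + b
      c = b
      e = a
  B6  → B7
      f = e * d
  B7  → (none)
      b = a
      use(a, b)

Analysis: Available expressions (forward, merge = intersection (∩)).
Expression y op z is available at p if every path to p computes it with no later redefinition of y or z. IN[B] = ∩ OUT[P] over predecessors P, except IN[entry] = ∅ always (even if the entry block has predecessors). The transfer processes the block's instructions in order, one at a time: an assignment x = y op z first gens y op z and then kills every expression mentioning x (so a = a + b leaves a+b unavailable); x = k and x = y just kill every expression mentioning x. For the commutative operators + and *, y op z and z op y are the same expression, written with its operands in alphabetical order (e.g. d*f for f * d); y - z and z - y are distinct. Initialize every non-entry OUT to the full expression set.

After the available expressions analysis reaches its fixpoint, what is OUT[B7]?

Answer: {d*e}

Trace:
Fixpoint table:
  B0:   IN={}   OUT={}
  B1:   IN={}   OUT={}
  B2:   IN={}   OUT={}
  B3:   IN={}   OUT={a-a}
  B4:   IN={a-a}   OUT={a-a}
  B5:   IN={a-a}   OUT={}
  B6:   IN={}   OUT={d*e}
  B7:   IN={d*e}   OUT={d*e}

Merge at B7: IN[B7] = OUT[B6] = {d*e}
Applying B7's transfer function to that IN value gives OUT[B7] (row B7 above).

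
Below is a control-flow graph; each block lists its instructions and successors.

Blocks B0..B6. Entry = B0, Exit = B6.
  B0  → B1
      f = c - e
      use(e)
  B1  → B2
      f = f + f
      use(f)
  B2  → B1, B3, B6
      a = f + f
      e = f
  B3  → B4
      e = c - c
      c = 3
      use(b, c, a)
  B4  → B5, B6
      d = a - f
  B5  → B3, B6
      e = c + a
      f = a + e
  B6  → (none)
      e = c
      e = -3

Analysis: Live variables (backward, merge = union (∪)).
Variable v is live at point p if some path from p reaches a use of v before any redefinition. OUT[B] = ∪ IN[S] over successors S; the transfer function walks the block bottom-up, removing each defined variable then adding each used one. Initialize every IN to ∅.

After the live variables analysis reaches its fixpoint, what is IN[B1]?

Per-block solution:
  B0:  IN={b, c, e}  OUT={b, c, f}
  B1:  IN={b, c, f}  OUT={b, c, f}
  B2:  IN={b, c, f}  OUT={a, b, c, f}
  B3:  IN={a, b, c, f}  OUT={a, b, c, f}
  B4:  IN={a, b, c, f}  OUT={a, b, c}
  B5:  IN={a, b, c}  OUT={a, b, c, f}
  B6:  IN={c}  OUT={}

Merge at B1: OUT[B1] = IN[B2] = {b, c, f}
Applying B1's transfer function to that OUT value gives IN[B1] (row B1 above).

Answer: {b, c, f}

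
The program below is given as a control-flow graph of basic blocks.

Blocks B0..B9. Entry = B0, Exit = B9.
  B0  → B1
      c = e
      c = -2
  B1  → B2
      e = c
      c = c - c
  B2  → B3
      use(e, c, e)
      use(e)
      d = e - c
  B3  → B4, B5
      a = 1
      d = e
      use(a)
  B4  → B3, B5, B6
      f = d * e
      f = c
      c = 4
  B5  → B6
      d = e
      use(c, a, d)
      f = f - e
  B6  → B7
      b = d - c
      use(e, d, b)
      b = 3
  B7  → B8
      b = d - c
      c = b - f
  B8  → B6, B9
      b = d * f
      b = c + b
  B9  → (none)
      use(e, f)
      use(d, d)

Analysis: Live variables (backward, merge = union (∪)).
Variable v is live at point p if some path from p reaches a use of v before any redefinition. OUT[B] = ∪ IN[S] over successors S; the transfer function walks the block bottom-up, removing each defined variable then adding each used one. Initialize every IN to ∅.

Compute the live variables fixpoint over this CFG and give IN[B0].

Answer: {e, f}

Trace:
Converged values:
  B0:   IN={e, f}   OUT={c, f}
  B1:   IN={c, f}   OUT={c, e, f}
  B2:   IN={c, e, f}   OUT={c, e, f}
  B3:   IN={c, e, f}   OUT={a, c, d, e, f}
  B4:   IN={a, c, d, e}   OUT={a, c, d, e, f}
  B5:   IN={a, c, e, f}   OUT={c, d, e, f}
  B6:   IN={c, d, e, f}   OUT={c, d, e, f}
  B7:   IN={c, d, e, f}   OUT={c, d, e, f}
  B8:   IN={c, d, e, f}   OUT={c, d, e, f}
  B9:   IN={d, e, f}   OUT={}

Merge at B0: OUT[B0] = IN[B1] = {c, f}
Applying B0's transfer function to that OUT value gives IN[B0] (row B0 above).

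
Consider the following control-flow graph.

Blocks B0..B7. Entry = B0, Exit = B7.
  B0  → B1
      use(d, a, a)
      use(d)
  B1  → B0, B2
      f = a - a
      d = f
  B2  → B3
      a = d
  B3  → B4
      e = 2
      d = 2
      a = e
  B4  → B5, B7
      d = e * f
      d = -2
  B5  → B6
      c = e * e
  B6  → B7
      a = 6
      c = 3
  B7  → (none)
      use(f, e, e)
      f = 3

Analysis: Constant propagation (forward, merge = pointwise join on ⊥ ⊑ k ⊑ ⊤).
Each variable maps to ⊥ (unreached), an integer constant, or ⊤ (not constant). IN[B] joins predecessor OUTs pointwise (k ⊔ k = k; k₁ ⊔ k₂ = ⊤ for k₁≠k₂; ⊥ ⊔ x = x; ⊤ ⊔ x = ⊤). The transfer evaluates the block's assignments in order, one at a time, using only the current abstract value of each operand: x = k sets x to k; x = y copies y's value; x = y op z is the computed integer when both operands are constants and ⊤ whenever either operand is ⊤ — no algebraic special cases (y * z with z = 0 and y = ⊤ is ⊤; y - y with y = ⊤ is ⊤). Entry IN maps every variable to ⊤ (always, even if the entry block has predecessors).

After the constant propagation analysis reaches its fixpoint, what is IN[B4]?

Answer: {a: 2, b: ⊤, c: ⊤, d: 2, e: 2, f: ⊤}

Trace:
Fixpoint table:
  B0: | IN=(all ⊤) | OUT=(all ⊤)
  B1: | IN=(all ⊤) | OUT=(all ⊤)
  B2: | IN=(all ⊤) | OUT=(all ⊤)
  B3: | IN=(all ⊤) | OUT={a:2, d:2, e:2; rest ⊤}
  B4: | IN={a:2, d:2, e:2; rest ⊤} | OUT={a:2, d:-2, e:2; rest ⊤}
  B5: | IN={a:2, d:-2, e:2; rest ⊤} | OUT={a:2, c:4, d:-2, e:2; rest ⊤}
  B6: | IN={a:2, c:4, d:-2, e:2; rest ⊤} | OUT={a:6, c:3, d:-2, e:2; rest ⊤}
  B7: | IN={d:-2, e:2; rest ⊤} | OUT={d:-2, e:2, f:3; rest ⊤}

Merge at B4: IN[B4] = OUT[B3] = {a: 2, b: ⊤, c: ⊤, d: 2, e: 2, f: ⊤}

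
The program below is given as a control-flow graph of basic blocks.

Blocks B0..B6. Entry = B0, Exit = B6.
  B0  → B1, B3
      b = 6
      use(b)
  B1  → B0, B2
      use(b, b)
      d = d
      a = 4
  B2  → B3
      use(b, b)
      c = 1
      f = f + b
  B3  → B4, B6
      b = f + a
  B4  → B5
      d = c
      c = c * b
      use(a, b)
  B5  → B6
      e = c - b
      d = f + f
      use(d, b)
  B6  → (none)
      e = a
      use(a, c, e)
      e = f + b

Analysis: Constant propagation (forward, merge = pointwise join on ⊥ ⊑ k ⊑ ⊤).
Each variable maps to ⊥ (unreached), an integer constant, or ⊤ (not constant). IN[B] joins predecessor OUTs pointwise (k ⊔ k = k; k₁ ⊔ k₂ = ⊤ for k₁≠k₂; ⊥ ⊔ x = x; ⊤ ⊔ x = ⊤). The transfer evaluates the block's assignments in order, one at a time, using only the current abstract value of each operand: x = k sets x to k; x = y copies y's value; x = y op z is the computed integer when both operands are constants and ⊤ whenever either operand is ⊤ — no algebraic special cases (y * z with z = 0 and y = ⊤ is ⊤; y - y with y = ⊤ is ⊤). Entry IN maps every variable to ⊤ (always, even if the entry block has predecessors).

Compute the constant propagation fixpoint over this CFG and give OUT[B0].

Answer: {a: ⊤, b: 6, c: ⊤, d: ⊤, e: ⊤, f: ⊤}

Working:
Per-block solution:
  B0: | IN=(all ⊤) | OUT={b:6; rest ⊤}
  B1: | IN={b:6; rest ⊤} | OUT={a:4, b:6; rest ⊤}
  B2: | IN={a:4, b:6; rest ⊤} | OUT={a:4, b:6, c:1; rest ⊤}
  B3: | IN={b:6; rest ⊤} | OUT=(all ⊤)
  B4: | IN=(all ⊤) | OUT=(all ⊤)
  B5: | IN=(all ⊤) | OUT=(all ⊤)
  B6: | IN=(all ⊤) | OUT=(all ⊤)

Merge at B0 (entry node, so the boundary value (all ⊤) is joined with the incoming edge(s)): IN[B0] = (all ⊤) ⊔ OUT[B1] = {a: ⊤, b: ⊤, c: ⊤, d: ⊤, e: ⊤, f: ⊤}
Applying B0's transfer function to that IN value gives OUT[B0] (row B0 above).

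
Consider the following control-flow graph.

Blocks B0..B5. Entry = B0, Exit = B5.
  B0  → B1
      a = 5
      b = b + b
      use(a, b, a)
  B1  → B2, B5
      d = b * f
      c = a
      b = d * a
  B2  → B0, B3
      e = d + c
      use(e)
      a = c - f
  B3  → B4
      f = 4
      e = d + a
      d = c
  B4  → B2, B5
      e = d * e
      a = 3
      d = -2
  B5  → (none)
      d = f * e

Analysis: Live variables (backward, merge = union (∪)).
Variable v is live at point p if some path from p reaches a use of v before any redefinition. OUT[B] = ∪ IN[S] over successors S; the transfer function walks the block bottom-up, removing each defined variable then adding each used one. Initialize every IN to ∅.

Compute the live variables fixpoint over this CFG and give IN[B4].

Answer: {b, c, d, e, f}

Derivation:
Converged values:
  B0:  IN={b, e, f}  OUT={a, b, e, f}
  B1:  IN={a, b, e, f}  OUT={b, c, d, e, f}
  B2:  IN={b, c, d, f}  OUT={a, b, c, d, e, f}
  B3:  IN={a, b, c, d}  OUT={b, c, d, e, f}
  B4:  IN={b, c, d, e, f}  OUT={b, c, d, e, f}
  B5:  IN={e, f}  OUT={}

Merge at B4: OUT[B4] = IN[B2] ⊔ IN[B5] = {b, c, d, e, f}
Applying B4's transfer function to that OUT value gives IN[B4] (row B4 above).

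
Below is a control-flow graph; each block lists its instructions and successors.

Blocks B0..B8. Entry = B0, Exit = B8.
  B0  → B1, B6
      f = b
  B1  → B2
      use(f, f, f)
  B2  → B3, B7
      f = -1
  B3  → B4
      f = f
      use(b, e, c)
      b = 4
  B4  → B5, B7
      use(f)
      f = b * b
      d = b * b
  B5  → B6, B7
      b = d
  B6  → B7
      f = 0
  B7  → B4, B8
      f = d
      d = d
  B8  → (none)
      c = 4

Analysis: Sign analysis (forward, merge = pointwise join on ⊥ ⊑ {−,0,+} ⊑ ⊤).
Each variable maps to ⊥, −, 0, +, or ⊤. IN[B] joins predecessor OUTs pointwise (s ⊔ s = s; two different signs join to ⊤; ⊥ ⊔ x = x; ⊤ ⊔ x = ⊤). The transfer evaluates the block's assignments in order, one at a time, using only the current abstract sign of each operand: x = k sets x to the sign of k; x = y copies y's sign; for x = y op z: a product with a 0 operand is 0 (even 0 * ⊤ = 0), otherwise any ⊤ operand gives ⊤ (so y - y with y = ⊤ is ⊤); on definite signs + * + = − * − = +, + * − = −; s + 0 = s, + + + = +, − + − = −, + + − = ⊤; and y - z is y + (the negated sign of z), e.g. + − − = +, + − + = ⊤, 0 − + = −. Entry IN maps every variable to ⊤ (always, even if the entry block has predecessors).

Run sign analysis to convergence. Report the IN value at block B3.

Answer: {a: ⊤, b: ⊤, c: ⊤, d: ⊤, e: ⊤, f: -}

Derivation:
Converged values:
  B0: | IN=(all ⊤) | OUT=(all ⊤)
  B1: | IN=(all ⊤) | OUT=(all ⊤)
  B2: | IN=(all ⊤) | OUT={f:-; rest ⊤}
  B3: | IN={f:-; rest ⊤} | OUT={b:+, f:-; rest ⊤}
  B4: | IN=(all ⊤) | OUT=(all ⊤)
  B5: | IN=(all ⊤) | OUT=(all ⊤)
  B6: | IN=(all ⊤) | OUT={f:0; rest ⊤}
  B7: | IN=(all ⊤) | OUT=(all ⊤)
  B8: | IN=(all ⊤) | OUT={c:+; rest ⊤}

Merge at B3: IN[B3] = OUT[B2] = {a: ⊤, b: ⊤, c: ⊤, d: ⊤, e: ⊤, f: -}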